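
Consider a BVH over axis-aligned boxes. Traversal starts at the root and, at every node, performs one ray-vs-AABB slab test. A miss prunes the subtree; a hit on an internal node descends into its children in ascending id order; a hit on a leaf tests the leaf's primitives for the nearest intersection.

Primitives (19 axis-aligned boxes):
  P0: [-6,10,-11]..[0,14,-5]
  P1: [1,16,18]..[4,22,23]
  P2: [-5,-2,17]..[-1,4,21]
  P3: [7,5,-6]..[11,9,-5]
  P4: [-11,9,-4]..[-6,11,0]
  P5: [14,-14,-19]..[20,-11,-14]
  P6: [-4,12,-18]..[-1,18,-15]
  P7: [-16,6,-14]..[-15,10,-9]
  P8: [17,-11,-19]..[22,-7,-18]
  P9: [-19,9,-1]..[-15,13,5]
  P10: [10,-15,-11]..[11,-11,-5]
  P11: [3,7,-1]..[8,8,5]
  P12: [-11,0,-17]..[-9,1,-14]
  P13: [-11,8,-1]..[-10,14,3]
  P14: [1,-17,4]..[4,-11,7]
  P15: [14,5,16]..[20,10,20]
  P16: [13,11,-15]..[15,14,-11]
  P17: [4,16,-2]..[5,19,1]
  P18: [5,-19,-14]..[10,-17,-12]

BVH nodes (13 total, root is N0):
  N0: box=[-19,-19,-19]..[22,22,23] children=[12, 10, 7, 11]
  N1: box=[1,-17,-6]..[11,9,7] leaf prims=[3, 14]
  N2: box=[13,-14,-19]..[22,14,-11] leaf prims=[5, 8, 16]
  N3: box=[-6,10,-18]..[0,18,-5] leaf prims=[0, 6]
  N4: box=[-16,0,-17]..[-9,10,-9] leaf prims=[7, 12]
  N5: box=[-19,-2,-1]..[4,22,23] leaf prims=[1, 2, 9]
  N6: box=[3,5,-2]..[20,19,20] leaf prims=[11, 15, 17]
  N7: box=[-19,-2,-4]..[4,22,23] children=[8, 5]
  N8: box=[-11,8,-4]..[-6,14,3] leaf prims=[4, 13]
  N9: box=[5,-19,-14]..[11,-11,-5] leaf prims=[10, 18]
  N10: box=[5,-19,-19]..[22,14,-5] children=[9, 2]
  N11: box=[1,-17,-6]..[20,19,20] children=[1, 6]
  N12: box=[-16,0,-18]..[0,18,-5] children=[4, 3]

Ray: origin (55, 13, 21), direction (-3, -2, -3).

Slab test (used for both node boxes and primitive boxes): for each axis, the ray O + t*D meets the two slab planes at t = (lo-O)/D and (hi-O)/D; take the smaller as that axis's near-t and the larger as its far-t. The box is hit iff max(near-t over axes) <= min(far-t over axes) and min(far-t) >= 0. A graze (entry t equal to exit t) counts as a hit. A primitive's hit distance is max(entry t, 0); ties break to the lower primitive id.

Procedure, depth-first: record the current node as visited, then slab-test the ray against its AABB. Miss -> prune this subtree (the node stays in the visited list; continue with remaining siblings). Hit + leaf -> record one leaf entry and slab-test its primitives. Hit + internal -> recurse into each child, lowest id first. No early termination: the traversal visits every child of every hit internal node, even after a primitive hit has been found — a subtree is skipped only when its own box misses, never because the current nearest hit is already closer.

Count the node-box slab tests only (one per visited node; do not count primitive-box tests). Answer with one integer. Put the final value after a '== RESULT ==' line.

Traverse from the root:
N0 x:[11,74/3] y:[-9/2,16] z:[-2/3,40/3] -> hit [11,40/3], descend [7, 10, 11, 12]
  N7 x:[17,74/3] y:[-9/2,15/2] z:[-2/3,25/3] -> miss, prune
  N10 x:[11,50/3] y:[-1/2,16] z:[26/3,40/3] -> hit [11,40/3], descend [2, 9]
    N2 x:[11,14] y:[-1/2,27/2] z:[32/3,40/3] -> hit [11,40/3] leaf, test {P5@t=12, P8(miss), P16(miss)}
    N9 x:[44/3,50/3] y:[12,16] z:[26/3,35/3] -> miss, prune
  N11 x:[35/3,18] y:[-3,15] z:[1/3,9] -> miss, prune
  N12 x:[55/3,71/3] y:[-5/2,13/2] z:[26/3,13] -> miss, prune

Summary -> nodes [0, 7, 10, 2, 9, 11, 12]; box-tests=7; leaf-entries=1; first=P5

== RESULT ==
7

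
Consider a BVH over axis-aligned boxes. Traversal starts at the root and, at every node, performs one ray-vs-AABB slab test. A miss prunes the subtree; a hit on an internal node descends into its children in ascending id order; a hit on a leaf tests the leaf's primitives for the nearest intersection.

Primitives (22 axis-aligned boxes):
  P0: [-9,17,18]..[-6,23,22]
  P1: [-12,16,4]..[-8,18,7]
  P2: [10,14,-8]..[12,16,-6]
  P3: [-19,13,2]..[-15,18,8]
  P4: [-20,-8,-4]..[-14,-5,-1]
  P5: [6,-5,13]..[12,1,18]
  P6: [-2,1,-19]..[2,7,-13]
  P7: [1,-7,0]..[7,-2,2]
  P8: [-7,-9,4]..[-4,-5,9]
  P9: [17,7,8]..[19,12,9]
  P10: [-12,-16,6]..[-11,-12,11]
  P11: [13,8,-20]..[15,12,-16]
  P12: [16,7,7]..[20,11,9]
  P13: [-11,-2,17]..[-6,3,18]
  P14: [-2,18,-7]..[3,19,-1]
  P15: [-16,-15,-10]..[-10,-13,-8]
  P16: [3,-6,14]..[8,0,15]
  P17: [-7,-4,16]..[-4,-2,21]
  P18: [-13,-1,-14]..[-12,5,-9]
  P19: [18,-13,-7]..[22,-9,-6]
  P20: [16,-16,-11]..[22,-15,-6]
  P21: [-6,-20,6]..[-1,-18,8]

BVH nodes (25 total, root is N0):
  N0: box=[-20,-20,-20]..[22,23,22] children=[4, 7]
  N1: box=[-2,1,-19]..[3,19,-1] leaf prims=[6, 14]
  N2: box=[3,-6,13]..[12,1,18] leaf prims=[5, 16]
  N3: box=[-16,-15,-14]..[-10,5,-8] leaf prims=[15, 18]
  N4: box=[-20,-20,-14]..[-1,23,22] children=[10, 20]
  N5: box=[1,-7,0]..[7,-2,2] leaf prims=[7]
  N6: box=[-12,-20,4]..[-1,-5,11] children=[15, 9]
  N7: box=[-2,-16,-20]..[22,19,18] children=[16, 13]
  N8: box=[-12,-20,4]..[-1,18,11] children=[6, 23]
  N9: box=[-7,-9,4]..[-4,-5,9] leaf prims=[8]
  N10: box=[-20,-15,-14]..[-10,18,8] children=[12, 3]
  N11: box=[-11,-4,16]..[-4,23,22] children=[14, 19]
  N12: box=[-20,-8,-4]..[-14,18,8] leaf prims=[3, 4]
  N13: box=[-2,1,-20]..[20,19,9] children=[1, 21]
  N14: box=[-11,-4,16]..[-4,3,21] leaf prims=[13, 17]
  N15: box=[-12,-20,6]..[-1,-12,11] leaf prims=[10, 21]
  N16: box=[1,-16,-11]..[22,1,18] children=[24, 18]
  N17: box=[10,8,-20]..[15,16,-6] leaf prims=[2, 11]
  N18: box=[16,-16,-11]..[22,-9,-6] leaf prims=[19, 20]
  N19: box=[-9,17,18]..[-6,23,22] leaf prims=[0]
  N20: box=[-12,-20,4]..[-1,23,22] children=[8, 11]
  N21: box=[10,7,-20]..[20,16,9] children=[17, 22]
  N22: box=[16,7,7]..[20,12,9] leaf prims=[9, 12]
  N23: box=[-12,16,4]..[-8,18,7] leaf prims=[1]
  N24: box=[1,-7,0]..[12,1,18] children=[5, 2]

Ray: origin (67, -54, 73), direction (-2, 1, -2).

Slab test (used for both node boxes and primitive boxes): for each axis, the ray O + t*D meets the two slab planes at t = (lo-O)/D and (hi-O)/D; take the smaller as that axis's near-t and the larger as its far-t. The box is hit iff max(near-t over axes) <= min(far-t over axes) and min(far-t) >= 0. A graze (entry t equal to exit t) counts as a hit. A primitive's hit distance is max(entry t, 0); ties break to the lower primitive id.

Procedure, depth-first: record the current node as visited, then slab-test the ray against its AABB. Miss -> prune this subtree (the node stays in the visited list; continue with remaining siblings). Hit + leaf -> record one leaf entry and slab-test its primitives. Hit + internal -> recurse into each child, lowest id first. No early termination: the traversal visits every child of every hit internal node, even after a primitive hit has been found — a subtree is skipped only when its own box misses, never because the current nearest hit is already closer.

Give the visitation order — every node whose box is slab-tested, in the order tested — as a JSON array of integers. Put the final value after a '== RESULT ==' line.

Traverse from the root:
N0 x:[45/2,87/2] y:[34,77] z:[51/2,93/2] -> hit [34,87/2], descend [4, 7]
  N4 x:[34,87/2] y:[34,77] z:[51/2,87/2] -> hit [34,87/2], descend [10, 20]
    N10 x:[77/2,87/2] y:[39,72] z:[65/2,87/2] -> hit [39,87/2], descend [3, 12]
      N3 x:[77/2,83/2] y:[39,59] z:[81/2,87/2] -> hit [81/2,83/2] leaf, test {P15@t=81/2, P18(miss)}
      N12 x:[81/2,87/2] y:[46,72] z:[65/2,77/2] -> miss, prune
    N20 x:[34,79/2] y:[34,77] z:[51/2,69/2] -> hit [34,69/2], descend [8, 11]
      N8 x:[34,79/2] y:[34,72] z:[31,69/2] -> hit [34,69/2], descend [6, 23]
        N6 x:[34,79/2] y:[34,49] z:[31,69/2] -> hit [34,69/2], descend [9, 15]
          N9 x:[71/2,37] y:[45,49] z:[32,69/2] -> miss, prune
          N15 x:[34,79/2] y:[34,42] z:[31,67/2] -> miss, prune
        N23 x:[75/2,79/2] y:[70,72] z:[33,69/2] -> miss, prune
      N11 x:[71/2,39] y:[50,77] z:[51/2,57/2] -> miss, prune
  N7 x:[45/2,69/2] y:[38,73] z:[55/2,93/2] -> miss, prune

Summary -> nodes [0, 4, 10, 3, 12, 20, 8, 6, 9, 15, 23, 11, 7]; box-tests=13; leaf-entries=1; first=P15

== RESULT ==
[0, 4, 10, 3, 12, 20, 8, 6, 9, 15, 23, 11, 7]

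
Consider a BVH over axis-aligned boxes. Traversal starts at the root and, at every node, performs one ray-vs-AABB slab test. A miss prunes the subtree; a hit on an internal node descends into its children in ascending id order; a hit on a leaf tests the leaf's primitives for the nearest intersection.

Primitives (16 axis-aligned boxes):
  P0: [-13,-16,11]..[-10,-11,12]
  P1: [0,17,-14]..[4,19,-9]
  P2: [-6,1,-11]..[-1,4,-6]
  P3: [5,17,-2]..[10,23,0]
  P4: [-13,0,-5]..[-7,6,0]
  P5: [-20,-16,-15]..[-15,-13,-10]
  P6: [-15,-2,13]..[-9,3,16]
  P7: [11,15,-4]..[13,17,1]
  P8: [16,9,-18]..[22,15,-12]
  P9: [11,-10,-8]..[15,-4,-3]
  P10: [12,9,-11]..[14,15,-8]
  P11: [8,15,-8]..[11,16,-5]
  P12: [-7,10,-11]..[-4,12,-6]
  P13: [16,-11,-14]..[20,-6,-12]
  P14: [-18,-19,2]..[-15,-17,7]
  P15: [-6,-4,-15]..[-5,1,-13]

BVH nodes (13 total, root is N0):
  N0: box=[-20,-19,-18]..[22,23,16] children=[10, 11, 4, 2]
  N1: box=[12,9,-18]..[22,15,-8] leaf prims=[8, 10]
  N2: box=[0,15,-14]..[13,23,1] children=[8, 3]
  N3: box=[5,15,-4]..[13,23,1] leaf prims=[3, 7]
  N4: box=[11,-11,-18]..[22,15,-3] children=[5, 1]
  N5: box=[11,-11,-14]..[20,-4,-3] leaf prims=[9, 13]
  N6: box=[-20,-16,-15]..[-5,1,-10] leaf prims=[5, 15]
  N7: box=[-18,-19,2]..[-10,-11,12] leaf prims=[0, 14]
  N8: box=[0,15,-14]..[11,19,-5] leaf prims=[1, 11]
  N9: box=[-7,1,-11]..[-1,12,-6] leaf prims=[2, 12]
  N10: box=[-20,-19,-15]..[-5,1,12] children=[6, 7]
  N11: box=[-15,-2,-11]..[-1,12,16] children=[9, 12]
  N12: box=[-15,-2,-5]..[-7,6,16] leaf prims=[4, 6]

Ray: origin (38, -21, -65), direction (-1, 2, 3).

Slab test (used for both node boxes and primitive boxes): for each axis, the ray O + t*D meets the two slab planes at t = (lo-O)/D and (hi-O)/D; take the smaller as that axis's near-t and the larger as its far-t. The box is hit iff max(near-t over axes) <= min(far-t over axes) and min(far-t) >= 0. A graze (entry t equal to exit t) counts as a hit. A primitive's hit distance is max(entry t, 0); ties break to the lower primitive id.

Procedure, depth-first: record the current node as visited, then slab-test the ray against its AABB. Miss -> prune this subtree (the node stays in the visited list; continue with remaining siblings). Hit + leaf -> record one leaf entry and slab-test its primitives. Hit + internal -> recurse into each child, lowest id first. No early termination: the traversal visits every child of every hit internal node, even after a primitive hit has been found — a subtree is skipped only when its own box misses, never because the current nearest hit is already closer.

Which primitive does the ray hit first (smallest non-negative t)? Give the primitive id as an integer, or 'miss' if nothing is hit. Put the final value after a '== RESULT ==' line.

Traverse from the root:
N0 x:[16,58] y:[1,22] z:[47/3,27] -> hit [16,22], descend [2, 4, 10, 11]
  N2 x:[25,38] y:[18,22] z:[17,22] -> miss, prune
  N4 x:[16,27] y:[5,18] z:[47/3,62/3] -> hit [16,18], descend [1, 5]
    N1 x:[16,26] y:[15,18] z:[47/3,19] -> hit [16,18] leaf, test {P8@t=16, P10(miss)}
    N5 x:[18,27] y:[5,17/2] z:[17,62/3] -> miss, prune
  N10 x:[43,58] y:[1,11] z:[50/3,77/3] -> miss, prune
  N11 x:[39,53] y:[19/2,33/2] z:[18,27] -> miss, prune

Visited [0, 2, 4, 1, 5, 10, 11]. Tests: 7 box, 1 leaf. Nearest: P8.

== RESULT ==
8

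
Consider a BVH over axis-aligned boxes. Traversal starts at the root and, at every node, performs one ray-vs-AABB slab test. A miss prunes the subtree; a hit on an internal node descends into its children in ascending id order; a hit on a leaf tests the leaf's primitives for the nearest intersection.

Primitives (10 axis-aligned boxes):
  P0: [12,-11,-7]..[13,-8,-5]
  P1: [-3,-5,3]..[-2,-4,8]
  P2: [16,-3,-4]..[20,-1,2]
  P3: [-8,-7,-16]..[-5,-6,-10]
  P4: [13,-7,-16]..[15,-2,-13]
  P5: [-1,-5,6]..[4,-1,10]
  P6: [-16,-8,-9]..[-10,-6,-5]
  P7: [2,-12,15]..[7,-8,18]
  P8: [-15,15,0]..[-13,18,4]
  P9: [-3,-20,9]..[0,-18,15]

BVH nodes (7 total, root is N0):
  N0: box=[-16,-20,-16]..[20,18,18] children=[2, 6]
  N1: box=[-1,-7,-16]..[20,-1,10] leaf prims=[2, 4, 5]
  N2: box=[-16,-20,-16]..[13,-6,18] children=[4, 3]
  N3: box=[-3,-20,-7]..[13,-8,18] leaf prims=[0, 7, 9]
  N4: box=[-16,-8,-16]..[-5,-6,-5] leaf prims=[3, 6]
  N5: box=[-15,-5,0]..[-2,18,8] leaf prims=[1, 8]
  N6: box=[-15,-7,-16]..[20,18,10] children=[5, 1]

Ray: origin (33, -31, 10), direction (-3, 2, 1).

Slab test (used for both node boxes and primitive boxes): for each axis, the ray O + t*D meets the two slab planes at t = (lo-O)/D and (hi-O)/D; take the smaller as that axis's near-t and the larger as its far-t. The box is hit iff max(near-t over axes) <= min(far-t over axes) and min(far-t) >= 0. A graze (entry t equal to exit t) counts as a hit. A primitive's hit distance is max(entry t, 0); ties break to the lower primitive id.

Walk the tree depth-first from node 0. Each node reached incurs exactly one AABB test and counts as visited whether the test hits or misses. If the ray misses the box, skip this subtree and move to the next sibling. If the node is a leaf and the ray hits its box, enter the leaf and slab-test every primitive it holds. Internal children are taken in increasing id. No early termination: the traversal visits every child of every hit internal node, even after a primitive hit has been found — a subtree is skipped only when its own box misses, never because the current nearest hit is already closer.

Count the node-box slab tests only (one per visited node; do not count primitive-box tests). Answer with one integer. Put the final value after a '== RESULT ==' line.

Trace the traversal:
N0 x:[13/3,49/3] y:[11/2,49/2] z:[-26,8] -> hit [11/2,8], descend [2, 6]
  N2 x:[20/3,49/3] y:[11/2,25/2] z:[-26,8] -> hit [20/3,8], descend [3, 4]
    N3 x:[20/3,12] y:[11/2,23/2] z:[-17,8] -> hit [20/3,8] leaf, test {P0(miss), P7(miss), P9(miss)}
    N4 x:[38/3,49/3] y:[23/2,25/2] z:[-26,-15] -> miss, prune
  N6 x:[13/3,16] y:[12,49/2] z:[-26,0] -> miss, prune

Summary -> nodes [0, 2, 3, 4, 6]; box-tests=5; leaf-entries=1; first=miss

== RESULT ==
5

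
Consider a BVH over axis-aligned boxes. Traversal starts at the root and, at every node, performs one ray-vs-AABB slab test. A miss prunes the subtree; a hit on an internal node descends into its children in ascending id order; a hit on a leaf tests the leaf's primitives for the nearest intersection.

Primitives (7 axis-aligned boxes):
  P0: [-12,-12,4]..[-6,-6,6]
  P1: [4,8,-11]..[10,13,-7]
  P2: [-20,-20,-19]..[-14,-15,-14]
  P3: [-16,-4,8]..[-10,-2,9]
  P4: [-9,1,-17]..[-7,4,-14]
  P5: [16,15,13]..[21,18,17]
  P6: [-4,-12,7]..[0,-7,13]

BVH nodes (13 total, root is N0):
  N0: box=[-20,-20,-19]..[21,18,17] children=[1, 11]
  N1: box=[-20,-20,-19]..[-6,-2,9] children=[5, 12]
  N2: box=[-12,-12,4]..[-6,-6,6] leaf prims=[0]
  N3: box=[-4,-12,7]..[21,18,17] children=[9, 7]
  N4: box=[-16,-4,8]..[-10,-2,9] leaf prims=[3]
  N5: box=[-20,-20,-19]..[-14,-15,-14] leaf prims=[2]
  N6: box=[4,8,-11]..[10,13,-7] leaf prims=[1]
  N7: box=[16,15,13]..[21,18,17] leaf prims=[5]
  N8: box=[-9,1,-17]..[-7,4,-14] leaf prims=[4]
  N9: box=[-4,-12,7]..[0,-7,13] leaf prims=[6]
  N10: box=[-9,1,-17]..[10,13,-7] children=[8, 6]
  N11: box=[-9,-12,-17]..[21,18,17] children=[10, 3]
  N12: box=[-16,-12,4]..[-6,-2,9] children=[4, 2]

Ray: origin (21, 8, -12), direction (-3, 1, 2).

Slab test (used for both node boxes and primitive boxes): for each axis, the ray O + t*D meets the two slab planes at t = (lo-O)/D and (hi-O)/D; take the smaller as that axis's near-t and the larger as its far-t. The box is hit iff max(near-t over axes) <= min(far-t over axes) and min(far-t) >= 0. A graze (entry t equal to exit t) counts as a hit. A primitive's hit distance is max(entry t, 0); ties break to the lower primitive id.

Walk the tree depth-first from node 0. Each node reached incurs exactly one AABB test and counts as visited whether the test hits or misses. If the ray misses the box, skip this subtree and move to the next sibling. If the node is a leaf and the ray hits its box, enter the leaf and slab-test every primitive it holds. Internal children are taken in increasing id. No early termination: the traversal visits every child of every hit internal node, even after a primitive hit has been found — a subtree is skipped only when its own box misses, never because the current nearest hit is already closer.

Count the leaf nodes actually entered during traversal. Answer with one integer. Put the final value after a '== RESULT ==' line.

Traverse from the root:
N0 x:[0,41/3] y:[-28,10] z:[-7/2,29/2] -> hit [0,10], descend [1, 11]
  N1 x:[9,41/3] y:[-28,-10] z:[-7/2,21/2] -> miss, prune
  N11 x:[0,10] y:[-20,10] z:[-5/2,29/2] -> hit [0,10], descend [3, 10]
    N3 x:[0,25/3] y:[-20,10] z:[19/2,29/2] -> miss, prune
    N10 x:[11/3,10] y:[-7,5] z:[-5/2,5/2] -> miss, prune

Summary -> nodes [0, 1, 11, 3, 10]; box-tests=5; leaf-entries=0; first=miss

== RESULT ==
0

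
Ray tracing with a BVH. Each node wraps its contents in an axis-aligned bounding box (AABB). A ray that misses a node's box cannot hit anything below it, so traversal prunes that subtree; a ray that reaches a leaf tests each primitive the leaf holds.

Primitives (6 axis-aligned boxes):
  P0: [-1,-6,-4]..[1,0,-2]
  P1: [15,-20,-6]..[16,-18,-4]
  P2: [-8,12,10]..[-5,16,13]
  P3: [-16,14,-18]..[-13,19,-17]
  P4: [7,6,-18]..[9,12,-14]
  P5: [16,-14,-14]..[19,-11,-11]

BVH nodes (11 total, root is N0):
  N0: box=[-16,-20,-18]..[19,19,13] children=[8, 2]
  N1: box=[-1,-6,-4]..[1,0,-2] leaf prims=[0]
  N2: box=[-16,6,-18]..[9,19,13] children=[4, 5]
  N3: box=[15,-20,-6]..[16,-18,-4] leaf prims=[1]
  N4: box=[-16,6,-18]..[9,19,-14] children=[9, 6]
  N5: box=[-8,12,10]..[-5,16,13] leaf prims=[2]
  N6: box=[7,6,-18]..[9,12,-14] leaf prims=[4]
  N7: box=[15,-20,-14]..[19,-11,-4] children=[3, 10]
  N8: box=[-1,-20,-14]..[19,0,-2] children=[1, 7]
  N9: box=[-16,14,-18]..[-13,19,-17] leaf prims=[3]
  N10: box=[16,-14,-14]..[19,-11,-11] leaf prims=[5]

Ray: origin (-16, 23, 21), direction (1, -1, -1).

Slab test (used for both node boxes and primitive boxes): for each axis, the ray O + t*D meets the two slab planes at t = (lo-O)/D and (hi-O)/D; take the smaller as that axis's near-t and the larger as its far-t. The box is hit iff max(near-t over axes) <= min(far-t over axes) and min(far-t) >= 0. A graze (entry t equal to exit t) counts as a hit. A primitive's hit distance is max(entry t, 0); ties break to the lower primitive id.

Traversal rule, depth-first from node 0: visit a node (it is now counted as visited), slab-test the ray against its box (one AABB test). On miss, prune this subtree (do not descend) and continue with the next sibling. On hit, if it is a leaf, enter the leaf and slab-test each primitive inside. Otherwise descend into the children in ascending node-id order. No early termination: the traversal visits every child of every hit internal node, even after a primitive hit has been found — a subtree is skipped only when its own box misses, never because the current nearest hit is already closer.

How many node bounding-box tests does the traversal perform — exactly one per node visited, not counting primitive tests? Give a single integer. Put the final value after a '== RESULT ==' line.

Walk:
N0 x:[0,35] y:[4,43] z:[8,39] -> hit [8,35], descend [2, 8]
  N2 x:[0,25] y:[4,17] z:[8,39] -> hit [8,17], descend [4, 5]
    N4 x:[0,25] y:[4,17] z:[35,39] -> miss, prune
    N5 x:[8,11] y:[7,11] z:[8,11] -> hit [8,11] leaf, test {P2@t=8}
  N8 x:[15,35] y:[23,43] z:[23,35] -> hit [23,35], descend [1, 7]
    N1 x:[15,17] y:[23,29] z:[23,25] -> miss, prune
    N7 x:[31,35] y:[34,43] z:[25,35] -> hit [34,35], descend [3, 10]
      N3 x:[31,32] y:[41,43] z:[25,27] -> miss, prune
      N10 x:[32,35] y:[34,37] z:[32,35] -> hit [34,35] leaf, test {P5@t=34}

9 AABB tests over nodes [0, 2, 4, 5, 8, 1, 7, 3, 10]; 2 leaves entered; closest P2.

== RESULT ==
9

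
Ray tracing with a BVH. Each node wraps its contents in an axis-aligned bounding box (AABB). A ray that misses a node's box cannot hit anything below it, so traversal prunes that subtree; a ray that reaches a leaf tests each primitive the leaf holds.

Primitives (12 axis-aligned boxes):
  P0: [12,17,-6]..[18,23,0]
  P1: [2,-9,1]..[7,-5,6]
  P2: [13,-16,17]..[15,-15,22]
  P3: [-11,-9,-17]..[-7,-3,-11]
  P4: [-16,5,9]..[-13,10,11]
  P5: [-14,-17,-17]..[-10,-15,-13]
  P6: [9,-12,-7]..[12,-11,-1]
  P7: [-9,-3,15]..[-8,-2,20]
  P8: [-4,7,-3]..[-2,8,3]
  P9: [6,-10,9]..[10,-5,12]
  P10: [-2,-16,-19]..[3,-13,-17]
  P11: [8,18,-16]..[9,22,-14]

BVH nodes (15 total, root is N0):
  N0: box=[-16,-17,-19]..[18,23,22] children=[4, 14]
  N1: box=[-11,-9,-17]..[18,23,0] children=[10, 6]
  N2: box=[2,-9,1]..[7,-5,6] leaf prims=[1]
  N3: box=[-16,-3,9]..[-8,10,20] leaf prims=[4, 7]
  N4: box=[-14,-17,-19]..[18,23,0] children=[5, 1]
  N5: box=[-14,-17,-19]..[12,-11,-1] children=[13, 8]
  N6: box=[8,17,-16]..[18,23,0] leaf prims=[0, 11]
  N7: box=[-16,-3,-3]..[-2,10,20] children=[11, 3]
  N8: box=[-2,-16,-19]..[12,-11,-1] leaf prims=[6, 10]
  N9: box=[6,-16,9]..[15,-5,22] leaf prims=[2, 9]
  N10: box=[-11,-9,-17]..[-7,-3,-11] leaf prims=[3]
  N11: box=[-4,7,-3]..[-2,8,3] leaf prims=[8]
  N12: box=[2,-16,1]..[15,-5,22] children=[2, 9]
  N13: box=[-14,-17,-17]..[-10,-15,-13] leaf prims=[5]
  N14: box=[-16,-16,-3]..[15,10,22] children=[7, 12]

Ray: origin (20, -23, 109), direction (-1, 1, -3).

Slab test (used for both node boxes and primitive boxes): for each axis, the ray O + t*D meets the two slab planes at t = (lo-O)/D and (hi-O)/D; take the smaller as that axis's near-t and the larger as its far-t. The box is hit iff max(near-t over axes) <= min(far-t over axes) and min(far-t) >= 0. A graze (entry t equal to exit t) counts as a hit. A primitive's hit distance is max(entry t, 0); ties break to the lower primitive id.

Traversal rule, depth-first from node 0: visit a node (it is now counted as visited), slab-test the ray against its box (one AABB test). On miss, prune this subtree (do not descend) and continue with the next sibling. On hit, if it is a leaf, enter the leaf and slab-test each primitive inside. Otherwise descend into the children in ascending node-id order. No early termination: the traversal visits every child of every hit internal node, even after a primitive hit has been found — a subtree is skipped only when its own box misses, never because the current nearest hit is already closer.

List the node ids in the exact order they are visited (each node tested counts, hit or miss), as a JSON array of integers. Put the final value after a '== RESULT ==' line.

Traverse from the root:
N0 x:[2,36] y:[6,46] z:[29,128/3] -> hit [29,36], descend [4, 14]
  N4 x:[2,34] y:[6,46] z:[109/3,128/3] -> miss, prune
  N14 x:[5,36] y:[7,33] z:[29,112/3] -> hit [29,33], descend [7, 12]
    N7 x:[22,36] y:[20,33] z:[89/3,112/3] -> hit [89/3,33], descend [3, 11]
      N3 x:[28,36] y:[20,33] z:[89/3,100/3] -> hit [89/3,33] leaf, test {P4@t=33, P7(miss)}
      N11 x:[22,24] y:[30,31] z:[106/3,112/3] -> miss, prune
    N12 x:[5,18] y:[7,18] z:[29,36] -> miss, prune

7 AABB tests over nodes [0, 4, 14, 7, 3, 11, 12]; 1 leaf entered; closest P4.

== RESULT ==
[0, 4, 14, 7, 3, 11, 12]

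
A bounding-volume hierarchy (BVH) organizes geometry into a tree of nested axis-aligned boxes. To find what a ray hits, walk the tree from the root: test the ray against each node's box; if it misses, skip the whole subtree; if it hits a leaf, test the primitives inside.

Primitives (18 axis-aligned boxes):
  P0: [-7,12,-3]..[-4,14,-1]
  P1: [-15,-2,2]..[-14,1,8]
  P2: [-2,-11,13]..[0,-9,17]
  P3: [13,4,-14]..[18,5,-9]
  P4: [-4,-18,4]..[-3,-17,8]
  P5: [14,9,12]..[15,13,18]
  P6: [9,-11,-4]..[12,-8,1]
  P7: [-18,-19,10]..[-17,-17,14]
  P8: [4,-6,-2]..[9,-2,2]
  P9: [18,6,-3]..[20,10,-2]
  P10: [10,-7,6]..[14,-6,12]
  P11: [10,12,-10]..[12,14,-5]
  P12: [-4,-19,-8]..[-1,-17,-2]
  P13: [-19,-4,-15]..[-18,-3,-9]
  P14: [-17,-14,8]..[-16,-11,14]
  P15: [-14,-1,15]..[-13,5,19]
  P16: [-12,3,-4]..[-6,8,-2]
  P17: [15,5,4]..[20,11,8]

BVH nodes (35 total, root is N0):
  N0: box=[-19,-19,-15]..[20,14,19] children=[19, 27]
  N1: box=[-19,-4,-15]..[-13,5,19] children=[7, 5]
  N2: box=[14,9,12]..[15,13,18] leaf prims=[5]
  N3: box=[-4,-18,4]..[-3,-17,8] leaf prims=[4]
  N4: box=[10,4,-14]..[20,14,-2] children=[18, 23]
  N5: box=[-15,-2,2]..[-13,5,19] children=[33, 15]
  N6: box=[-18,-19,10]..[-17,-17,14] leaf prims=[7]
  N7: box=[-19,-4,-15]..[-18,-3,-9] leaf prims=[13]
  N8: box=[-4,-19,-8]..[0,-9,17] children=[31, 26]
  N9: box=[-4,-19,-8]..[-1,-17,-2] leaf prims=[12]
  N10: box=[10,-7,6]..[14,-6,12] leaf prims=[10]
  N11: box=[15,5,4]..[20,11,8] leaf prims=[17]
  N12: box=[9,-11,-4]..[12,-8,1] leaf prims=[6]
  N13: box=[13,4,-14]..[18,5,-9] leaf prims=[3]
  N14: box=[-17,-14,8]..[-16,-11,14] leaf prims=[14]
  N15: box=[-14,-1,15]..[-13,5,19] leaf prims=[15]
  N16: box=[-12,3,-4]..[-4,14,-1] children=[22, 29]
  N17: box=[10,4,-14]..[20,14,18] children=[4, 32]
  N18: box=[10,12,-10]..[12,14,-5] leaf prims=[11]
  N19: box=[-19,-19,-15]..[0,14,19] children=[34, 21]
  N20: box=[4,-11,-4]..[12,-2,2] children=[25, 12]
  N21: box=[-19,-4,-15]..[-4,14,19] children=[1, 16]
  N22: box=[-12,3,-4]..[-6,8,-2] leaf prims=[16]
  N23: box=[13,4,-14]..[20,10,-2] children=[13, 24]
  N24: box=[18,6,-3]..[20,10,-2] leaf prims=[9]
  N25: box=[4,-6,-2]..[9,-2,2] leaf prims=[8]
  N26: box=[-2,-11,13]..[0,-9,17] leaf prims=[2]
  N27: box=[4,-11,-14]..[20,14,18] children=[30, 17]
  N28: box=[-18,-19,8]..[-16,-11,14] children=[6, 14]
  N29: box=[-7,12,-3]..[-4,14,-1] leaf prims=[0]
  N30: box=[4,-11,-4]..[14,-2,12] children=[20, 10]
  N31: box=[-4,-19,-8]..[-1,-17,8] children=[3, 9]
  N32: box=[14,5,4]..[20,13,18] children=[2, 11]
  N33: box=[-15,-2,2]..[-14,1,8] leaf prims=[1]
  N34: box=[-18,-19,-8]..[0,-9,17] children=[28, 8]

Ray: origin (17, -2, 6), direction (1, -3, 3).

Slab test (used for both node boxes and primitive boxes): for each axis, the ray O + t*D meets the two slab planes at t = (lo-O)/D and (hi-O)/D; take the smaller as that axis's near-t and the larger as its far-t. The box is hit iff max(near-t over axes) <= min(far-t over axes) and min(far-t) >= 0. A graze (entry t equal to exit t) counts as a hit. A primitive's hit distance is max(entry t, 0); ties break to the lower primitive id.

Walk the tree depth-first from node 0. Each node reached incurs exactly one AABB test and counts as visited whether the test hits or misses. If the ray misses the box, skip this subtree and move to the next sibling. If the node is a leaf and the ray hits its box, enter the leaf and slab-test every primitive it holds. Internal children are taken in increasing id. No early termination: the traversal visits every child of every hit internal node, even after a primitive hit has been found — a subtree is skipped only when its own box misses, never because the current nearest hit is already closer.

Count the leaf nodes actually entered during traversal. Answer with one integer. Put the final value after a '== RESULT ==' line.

Trace the traversal:
N0 x:[-36,3] y:[-16/3,17/3] z:[-7,13/3] -> hit [-16/3,3], descend [19, 27]
  N19 x:[-36,-17] y:[-16/3,17/3] z:[-7,13/3] -> miss, prune
  N27 x:[-13,3] y:[-16/3,3] z:[-20/3,4] -> hit [-16/3,3], descend [17, 30]
    N17 x:[-7,3] y:[-16/3,-2] z:[-20/3,4] -> miss, prune
    N30 x:[-13,-3] y:[0,3] z:[-10/3,2] -> miss, prune

Visited [0, 19, 27, 17, 30]. Tests: 5 box, 0 leaf. Nearest: miss.

== RESULT ==
0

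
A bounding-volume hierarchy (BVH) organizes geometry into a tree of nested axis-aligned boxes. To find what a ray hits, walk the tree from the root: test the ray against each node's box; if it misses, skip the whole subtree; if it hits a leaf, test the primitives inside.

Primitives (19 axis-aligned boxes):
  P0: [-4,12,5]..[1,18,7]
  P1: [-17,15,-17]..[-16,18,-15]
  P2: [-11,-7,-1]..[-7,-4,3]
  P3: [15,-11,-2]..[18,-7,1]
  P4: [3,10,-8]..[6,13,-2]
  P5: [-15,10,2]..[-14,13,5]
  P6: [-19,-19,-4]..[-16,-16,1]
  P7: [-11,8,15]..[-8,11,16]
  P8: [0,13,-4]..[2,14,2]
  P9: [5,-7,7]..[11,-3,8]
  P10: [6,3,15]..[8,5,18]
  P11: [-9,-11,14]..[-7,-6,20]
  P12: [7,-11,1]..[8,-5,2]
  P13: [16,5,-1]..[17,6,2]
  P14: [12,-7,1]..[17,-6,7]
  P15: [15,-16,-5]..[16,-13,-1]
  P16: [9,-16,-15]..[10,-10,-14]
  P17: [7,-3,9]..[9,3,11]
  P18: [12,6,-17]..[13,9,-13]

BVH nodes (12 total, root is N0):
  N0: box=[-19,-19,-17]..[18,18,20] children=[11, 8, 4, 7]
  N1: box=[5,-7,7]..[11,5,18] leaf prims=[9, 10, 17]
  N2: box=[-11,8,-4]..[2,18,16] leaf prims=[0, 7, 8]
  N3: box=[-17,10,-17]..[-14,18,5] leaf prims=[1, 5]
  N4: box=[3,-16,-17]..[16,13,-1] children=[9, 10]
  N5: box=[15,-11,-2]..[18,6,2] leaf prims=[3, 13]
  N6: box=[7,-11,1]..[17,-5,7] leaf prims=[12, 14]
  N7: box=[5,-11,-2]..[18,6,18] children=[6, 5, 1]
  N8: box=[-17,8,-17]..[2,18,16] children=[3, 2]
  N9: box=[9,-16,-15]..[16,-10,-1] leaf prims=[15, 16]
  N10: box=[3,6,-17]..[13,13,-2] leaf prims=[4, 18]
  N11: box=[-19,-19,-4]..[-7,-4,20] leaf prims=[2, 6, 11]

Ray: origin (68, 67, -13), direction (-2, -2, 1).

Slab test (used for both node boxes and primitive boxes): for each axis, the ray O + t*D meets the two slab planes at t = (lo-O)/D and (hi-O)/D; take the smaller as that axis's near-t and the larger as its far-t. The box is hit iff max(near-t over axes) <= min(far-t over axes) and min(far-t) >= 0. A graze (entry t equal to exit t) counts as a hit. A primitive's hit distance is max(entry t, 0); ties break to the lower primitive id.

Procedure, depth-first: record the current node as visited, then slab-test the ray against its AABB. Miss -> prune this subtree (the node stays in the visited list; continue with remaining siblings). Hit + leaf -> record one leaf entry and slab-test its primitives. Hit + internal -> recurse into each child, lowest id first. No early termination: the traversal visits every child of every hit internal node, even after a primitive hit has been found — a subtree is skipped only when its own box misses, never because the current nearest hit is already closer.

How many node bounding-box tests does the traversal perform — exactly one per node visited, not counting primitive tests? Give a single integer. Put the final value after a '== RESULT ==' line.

Trace the traversal:
N0 x:[25,87/2] y:[49/2,43] z:[-4,33] -> hit [25,33], descend [4, 7, 8, 11]
  N4 x:[26,65/2] y:[27,83/2] z:[-4,12] -> miss, prune
  N7 x:[25,63/2] y:[61/2,39] z:[11,31] -> hit [61/2,31], descend [1, 5, 6]
    N1 x:[57/2,63/2] y:[31,37] z:[20,31] -> hit [31,31] leaf, test {P9(miss), P10@t=31, P17(miss)}
    N5 x:[25,53/2] y:[61/2,39] z:[11,15] -> miss, prune
    N6 x:[51/2,61/2] y:[36,39] z:[14,20] -> miss, prune
  N8 x:[33,85/2] y:[49/2,59/2] z:[-4,29] -> miss, prune
  N11 x:[75/2,87/2] y:[71/2,43] z:[9,33] -> miss, prune

Summary -> nodes [0, 4, 7, 1, 5, 6, 8, 11]; box-tests=8; leaf-entries=1; first=P10

== RESULT ==
8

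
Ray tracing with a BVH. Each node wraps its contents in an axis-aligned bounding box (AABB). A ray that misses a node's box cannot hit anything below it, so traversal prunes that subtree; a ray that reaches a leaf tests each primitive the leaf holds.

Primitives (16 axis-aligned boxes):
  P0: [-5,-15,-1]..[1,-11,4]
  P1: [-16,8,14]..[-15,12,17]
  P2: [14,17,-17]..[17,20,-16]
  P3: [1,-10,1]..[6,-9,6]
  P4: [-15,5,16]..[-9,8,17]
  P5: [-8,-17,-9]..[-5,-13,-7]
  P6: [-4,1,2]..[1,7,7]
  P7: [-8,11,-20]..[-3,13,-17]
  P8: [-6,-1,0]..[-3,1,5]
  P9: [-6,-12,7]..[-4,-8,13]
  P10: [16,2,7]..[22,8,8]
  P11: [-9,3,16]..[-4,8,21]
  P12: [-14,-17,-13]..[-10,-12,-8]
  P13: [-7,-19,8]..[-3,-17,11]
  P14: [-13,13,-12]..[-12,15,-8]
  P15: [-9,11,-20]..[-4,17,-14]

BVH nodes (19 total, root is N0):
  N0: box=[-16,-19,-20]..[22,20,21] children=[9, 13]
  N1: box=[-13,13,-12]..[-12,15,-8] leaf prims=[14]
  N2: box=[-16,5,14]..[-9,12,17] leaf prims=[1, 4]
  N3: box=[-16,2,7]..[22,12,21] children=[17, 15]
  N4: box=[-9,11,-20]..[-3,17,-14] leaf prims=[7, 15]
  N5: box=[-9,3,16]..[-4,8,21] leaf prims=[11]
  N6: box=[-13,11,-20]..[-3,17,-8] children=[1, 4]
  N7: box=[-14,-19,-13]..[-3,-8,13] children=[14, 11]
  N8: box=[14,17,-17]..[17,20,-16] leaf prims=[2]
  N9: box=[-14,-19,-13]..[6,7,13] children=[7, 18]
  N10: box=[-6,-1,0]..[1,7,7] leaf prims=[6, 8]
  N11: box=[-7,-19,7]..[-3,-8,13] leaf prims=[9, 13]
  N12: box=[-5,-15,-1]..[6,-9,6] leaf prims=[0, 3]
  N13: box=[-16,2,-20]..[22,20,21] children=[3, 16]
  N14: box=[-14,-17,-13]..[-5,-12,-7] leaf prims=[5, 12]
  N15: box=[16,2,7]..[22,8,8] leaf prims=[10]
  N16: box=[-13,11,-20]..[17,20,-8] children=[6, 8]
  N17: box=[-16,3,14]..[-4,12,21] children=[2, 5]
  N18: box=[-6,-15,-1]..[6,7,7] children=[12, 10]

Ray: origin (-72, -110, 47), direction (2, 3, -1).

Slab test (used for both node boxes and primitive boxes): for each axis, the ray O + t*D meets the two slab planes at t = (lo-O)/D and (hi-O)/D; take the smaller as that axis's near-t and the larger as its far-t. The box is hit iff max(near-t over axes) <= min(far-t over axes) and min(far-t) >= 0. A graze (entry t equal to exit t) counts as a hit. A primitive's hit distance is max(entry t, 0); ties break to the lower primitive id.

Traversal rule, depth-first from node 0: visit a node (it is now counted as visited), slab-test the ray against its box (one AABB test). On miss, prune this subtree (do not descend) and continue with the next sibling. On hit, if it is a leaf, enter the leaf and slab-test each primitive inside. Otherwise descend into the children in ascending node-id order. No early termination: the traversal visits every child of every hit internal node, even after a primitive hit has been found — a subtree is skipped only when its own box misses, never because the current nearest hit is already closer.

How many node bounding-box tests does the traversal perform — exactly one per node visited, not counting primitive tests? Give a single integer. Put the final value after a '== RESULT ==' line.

Traverse from the root:
N0 x:[28,47] y:[91/3,130/3] z:[26,67] -> hit [91/3,130/3], descend [9, 13]
  N9 x:[29,39] y:[91/3,39] z:[34,60] -> hit [34,39], descend [7, 18]
    N7 x:[29,69/2] y:[91/3,34] z:[34,60] -> hit [34,34], descend [11, 14]
      N11 x:[65/2,69/2] y:[91/3,34] z:[34,40] -> hit [34,34] leaf, test {P9@t=34, P13(miss)}
      N14 x:[29,67/2] y:[31,98/3] z:[54,60] -> miss, prune
    N18 x:[33,39] y:[95/3,39] z:[40,48] -> miss, prune
  N13 x:[28,47] y:[112/3,130/3] z:[26,67] -> hit [112/3,130/3], descend [3, 16]
    N3 x:[28,47] y:[112/3,122/3] z:[26,40] -> hit [112/3,40], descend [15, 17]
      N15 x:[44,47] y:[112/3,118/3] z:[39,40] -> miss, prune
      N17 x:[28,34] y:[113/3,122/3] z:[26,33] -> miss, prune
    N16 x:[59/2,89/2] y:[121/3,130/3] z:[55,67] -> miss, prune

Visited [0, 9, 7, 11, 14, 18, 13, 3, 15, 17, 16]. Tests: 11 box, 1 leaf. Nearest: P9.

== RESULT ==
11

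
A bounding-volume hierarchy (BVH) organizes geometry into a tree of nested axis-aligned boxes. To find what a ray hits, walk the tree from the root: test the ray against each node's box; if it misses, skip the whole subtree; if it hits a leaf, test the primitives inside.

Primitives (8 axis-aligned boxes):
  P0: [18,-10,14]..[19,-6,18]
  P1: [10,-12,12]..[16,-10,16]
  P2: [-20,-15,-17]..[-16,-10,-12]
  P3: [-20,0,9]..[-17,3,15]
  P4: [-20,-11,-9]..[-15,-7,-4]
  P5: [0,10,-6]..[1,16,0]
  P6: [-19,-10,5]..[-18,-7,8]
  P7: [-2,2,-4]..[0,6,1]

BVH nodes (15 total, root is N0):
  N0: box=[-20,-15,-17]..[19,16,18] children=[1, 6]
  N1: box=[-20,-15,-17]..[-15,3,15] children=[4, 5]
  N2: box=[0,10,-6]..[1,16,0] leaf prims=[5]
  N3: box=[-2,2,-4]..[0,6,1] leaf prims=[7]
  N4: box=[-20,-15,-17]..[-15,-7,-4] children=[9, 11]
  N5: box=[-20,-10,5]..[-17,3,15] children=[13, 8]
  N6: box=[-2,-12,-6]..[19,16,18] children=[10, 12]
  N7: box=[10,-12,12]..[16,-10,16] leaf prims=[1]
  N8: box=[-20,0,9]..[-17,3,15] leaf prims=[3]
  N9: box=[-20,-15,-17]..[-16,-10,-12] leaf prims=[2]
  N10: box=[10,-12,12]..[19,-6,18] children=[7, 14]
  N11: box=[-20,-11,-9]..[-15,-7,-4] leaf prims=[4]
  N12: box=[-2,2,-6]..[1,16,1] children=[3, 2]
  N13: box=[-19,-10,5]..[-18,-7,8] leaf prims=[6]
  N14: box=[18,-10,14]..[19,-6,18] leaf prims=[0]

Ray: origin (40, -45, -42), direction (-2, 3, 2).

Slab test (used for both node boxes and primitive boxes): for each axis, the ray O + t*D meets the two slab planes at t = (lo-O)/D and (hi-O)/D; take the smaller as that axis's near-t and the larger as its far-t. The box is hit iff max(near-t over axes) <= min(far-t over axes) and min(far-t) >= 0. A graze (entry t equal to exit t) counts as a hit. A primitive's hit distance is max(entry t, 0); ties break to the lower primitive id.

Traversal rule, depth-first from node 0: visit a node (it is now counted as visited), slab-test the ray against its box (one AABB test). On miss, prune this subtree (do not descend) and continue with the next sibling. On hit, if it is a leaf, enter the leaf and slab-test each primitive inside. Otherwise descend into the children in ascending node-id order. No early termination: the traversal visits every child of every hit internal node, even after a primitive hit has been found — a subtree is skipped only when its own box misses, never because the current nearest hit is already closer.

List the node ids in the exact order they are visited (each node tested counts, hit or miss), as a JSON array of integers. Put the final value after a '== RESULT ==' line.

Trace the traversal:
N0 x:[21/2,30] y:[10,61/3] z:[25/2,30] -> hit [25/2,61/3], descend [1, 6]
  N1 x:[55/2,30] y:[10,16] z:[25/2,57/2] -> miss, prune
  N6 x:[21/2,21] y:[11,61/3] z:[18,30] -> hit [18,61/3], descend [10, 12]
    N10 x:[21/2,15] y:[11,13] z:[27,30] -> miss, prune
    N12 x:[39/2,21] y:[47/3,61/3] z:[18,43/2] -> hit [39/2,61/3], descend [2, 3]
      N2 x:[39/2,20] y:[55/3,61/3] z:[18,21] -> hit [39/2,20] leaf, test {P5@t=39/2}
      N3 x:[20,21] y:[47/3,17] z:[19,43/2] -> miss, prune

7 AABB tests over nodes [0, 1, 6, 10, 12, 2, 3]; 1 leaf entered; closest P5.

== RESULT ==
[0, 1, 6, 10, 12, 2, 3]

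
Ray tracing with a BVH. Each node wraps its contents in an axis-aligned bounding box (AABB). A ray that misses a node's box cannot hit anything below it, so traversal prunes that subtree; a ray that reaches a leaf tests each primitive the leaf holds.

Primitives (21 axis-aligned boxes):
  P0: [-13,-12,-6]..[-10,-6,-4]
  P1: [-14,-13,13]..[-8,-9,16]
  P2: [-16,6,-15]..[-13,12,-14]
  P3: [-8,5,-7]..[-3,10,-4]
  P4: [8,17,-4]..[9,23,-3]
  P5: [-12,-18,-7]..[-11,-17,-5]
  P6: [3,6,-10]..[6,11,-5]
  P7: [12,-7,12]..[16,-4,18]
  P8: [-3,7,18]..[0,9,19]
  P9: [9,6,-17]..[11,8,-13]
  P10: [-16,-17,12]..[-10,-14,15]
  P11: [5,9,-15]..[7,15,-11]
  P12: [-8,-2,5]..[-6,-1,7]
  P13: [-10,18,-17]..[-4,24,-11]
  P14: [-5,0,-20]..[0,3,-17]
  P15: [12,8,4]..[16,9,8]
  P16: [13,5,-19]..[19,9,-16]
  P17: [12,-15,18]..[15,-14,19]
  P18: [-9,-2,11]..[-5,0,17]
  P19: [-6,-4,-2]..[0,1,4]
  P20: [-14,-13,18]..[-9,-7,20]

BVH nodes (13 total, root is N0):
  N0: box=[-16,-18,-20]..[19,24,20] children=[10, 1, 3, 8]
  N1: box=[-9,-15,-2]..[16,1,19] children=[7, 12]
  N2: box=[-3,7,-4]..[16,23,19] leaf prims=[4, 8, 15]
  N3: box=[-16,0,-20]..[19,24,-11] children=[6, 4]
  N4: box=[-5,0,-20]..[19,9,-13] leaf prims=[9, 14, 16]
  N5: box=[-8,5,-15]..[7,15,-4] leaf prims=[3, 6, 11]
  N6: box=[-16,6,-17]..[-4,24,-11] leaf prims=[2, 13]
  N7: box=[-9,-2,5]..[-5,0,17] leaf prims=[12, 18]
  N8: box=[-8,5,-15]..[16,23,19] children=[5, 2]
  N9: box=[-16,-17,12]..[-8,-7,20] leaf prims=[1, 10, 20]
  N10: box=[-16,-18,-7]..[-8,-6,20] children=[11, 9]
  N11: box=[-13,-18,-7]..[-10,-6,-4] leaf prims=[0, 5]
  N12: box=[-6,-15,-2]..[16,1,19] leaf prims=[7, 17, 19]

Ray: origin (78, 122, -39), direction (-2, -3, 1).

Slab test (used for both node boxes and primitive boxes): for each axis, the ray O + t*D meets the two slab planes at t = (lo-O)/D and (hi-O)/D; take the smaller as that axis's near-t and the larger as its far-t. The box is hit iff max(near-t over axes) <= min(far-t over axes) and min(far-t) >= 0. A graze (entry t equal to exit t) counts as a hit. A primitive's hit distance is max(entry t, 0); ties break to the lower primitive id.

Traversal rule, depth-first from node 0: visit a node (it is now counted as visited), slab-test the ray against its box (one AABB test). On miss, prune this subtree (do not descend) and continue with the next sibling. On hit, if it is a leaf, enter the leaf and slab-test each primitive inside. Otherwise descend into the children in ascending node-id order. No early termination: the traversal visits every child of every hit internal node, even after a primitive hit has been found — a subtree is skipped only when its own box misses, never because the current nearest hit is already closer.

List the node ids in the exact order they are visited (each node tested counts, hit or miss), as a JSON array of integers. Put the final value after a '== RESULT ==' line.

Traverse from the root:
N0 x:[59/2,47] y:[98/3,140/3] z:[19,59] -> hit [98/3,140/3], descend [1, 3, 8, 10]
  N1 x:[31,87/2] y:[121/3,137/3] z:[37,58] -> hit [121/3,87/2], descend [7, 12]
    N7 x:[83/2,87/2] y:[122/3,124/3] z:[44,56] -> miss, prune
    N12 x:[31,42] y:[121/3,137/3] z:[37,58] -> hit [121/3,42] leaf, test {P7(miss), P17(miss), P19@t=121/3}
  N3 x:[59/2,47] y:[98/3,122/3] z:[19,28] -> miss, prune
  N8 x:[31,43] y:[33,39] z:[24,58] -> hit [33,39], descend [2, 5]
    N2 x:[31,81/2] y:[33,115/3] z:[35,58] -> hit [35,115/3] leaf, test {P4@t=35, P8(miss), P15(miss)}
    N5 x:[71/2,43] y:[107/3,39] z:[24,35] -> miss, prune
  N10 x:[43,47] y:[128/3,140/3] z:[32,59] -> hit [43,140/3], descend [9, 11]
    N9 x:[43,47] y:[43,139/3] z:[51,59] -> miss, prune
    N11 x:[44,91/2] y:[128/3,140/3] z:[32,35] -> miss, prune

Summary -> nodes [0, 1, 7, 12, 3, 8, 2, 5, 10, 9, 11]; box-tests=11; leaf-entries=2; first=P4

== RESULT ==
[0, 1, 7, 12, 3, 8, 2, 5, 10, 9, 11]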